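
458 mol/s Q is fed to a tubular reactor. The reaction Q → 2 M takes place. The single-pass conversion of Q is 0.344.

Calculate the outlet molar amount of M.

Q reacted = 0.344 × 458 = 157.6 mol/s; ν_Q = −1, so ξ = 157.6/1 = 157.6 mol/s.
Outlet amounts (n = n₀ + ν ξ):
  Q: 458 − 1(157.6) = 300.4
  M: 0 + 2(157.6) = 315.1

315 mol/s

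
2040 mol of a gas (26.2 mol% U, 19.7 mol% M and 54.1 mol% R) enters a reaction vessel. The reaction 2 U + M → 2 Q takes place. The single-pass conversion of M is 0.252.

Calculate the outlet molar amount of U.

332 mol

M reacted = 0.252 × 401.9 = 101.3 mol; ν_M = −1, so ξ = 101.3/1 = 101.3 mol.
Outlet amounts (n = n₀ + ν ξ):
  U: 534.5 − 2(101.3) = 331.9
  M: 401.9 − 1(101.3) = 300.6
  Q: 0 + 2(101.3) = 202.5
  R: 1104 (inert)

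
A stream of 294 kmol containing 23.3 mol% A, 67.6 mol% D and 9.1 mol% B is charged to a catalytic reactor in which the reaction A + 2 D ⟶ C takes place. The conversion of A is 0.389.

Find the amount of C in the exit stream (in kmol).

A reacted = 0.389 × 68.5 = 26.65 kmol; ν_A = −1, so ξ = 26.65/1 = 26.65 kmol.
Outlet amounts (n = n₀ + ν ξ):
  A: 68.5 − 1(26.65) = 41.85
  D: 198.7 − 2(26.65) = 145.4
  C: 0 + 1(26.65) = 26.65
  B: 26.75 (inert)

26.6 kmol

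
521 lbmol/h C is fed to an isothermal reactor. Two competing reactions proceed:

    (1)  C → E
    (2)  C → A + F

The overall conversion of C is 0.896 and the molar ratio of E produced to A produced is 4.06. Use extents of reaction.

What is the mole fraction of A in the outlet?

Conversion of C: C consumed = 0.896 × 521 = 466.8 lbmol/h = 1ξ₁ + 1ξ₂.
Selectivity: 1ξ₁ / (1ξ₂) = 4.06 → ξ₁ = 4.06 ξ₂.
Substitute: (1·4.06 + 1) ξ₂ = 466.8 → ξ₂ = 92.26 lbmol/h, ξ₁ = 374.6 lbmol/h.
Outlet amounts (n = n₀ + Σ ν·ξ):
  C: 521 − 1(374.6) − 1(92.26) = 54.18
  E: 0 + 1(374.6) = 374.6
  A: 0 + 1(92.26) = 92.26
  F: 0 + 1(92.26) = 92.26
Total out = 613.3 lbmol/h; y_A = 92.26 / 613.3 = 0.1504.

0.15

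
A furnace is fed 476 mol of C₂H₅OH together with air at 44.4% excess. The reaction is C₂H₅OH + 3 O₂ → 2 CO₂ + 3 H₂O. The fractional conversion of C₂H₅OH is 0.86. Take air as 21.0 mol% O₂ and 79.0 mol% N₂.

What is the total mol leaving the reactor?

10700 mol

Stoichiometric O₂ = 3 × 476 = 1428 mol; O₂ fed = 1428 × 1.444 = 2062 mol.
N₂ fed = 2062 × 79/21 = 7757 mol.
Fuel reacted = 0.86 × 476 → ξ = 409.4 mol.
Outlet (n = n₀ + ν ξ):
  C₂H₅OH: 476 − 1(409.4) = 66.64
  O₂: 2062 − 3(409.4) = 834
  N₂: 7757 (inert)
  CO₂: 0 + 2(409.4) = 818.7
  H₂O: 0 + 3(409.4) = 1228
Total out = 66.64 + 834 + 7757 + 818.7 + 1228 = 10700 mol.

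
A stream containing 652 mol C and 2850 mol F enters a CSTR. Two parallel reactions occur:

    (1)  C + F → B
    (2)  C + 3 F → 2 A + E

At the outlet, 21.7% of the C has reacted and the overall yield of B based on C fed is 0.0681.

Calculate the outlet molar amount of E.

Yield of B: 1ξ₁ / 652 = 0.0681 → ξ₁ = 44.4 mol.
Conversion of C: 1ξ₁ + 1ξ₂ = 0.217 × 652 = 141.5 → ξ₂ = 97.08 mol.
Outlet amounts (n = n₀ + Σ ν·ξ):
  C: 652 − 1(44.4) − 1(97.08) = 510.5
  F: 2850 − 1(44.4) − 3(97.08) = 2514
  B: 0 + 1(44.4) = 44.4
  A: 0 + 2(97.08) = 194.2
  E: 0 + 1(97.08) = 97.08

97.1 mol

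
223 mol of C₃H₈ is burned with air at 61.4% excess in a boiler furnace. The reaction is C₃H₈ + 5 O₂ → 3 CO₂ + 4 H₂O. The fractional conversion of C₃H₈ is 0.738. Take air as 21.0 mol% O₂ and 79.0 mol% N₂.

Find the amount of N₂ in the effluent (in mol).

6770 mol

Stoichiometric O₂ = 5 × 223 = 1115 mol; O₂ fed = 1115 × 1.614 = 1800 mol.
N₂ fed = 1800 × 79/21 = 6770 mol.
Fuel reacted = 0.738 × 223 → ξ = 164.6 mol.
Outlet (n = n₀ + ν ξ):
  C₃H₈: 223 − 1(164.6) = 58.43
  O₂: 1800 − 5(164.6) = 976.7
  N₂: 6770 (inert)
  CO₂: 0 + 3(164.6) = 493.7
  H₂O: 0 + 4(164.6) = 658.3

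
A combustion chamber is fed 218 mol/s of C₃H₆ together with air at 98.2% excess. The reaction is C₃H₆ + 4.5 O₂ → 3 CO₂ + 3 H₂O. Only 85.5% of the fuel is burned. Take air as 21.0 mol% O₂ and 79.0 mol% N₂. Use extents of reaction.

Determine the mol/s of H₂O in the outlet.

559 mol/s

Stoichiometric O₂ = 4.5 × 218 = 981 mol/s; O₂ fed = 981 × 1.982 = 1944 mol/s.
N₂ fed = 1944 × 79/21 = 7314 mol/s.
Fuel reacted = 0.855 × 218 → ξ = 186.4 mol/s.
Outlet (n = n₀ + ν ξ):
  C₃H₆: 218 − 1(186.4) = 31.61
  O₂: 1944 − 4.5(186.4) = 1106
  N₂: 7314 (inert)
  CO₂: 0 + 3(186.4) = 559.2
  H₂O: 0 + 3(186.4) = 559.2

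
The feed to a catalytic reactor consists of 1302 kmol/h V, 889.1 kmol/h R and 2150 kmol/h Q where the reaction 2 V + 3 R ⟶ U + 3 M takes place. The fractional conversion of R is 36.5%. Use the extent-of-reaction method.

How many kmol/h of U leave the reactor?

R reacted = 0.365 × 889.1 = 324.5 kmol/h; ν_R = −3, so ξ = 324.5/3 = 108.2 kmol/h.
Outlet amounts (n = n₀ + ν ξ):
  V: 1302 − 2(108.2) = 1086
  R: 889.1 − 3(108.2) = 564.6
  U: 0 + 1(108.2) = 108.2
  M: 0 + 3(108.2) = 324.5
  Q: 2150 (inert)

108 kmol/h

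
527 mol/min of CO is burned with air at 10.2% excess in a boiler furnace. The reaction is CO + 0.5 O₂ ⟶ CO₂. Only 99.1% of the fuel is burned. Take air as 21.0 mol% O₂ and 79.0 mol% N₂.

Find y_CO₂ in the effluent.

Stoichiometric O₂ = 0.5 × 527 = 263.5 mol/min; O₂ fed = 263.5 × 1.102 = 290.4 mol/min.
N₂ fed = 290.4 × 79/21 = 1092 mol/min.
Fuel reacted = 0.991 × 527 → ξ = 522.3 mol/min.
Outlet (n = n₀ + ν ξ):
  CO: 527 − 1(522.3) = 4.743
  O₂: 290.4 − 0.5(522.3) = 29.25
  N₂: 1092 (inert)
  CO₂: 0 + 1(522.3) = 522.3
Total out = 1649 mol/min; y_CO₂ = 522.3 / 1649 = 0.3168.

0.317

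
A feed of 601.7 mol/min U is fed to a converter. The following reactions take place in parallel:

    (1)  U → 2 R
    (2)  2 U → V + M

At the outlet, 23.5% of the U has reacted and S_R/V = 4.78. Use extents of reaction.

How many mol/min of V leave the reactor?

32.2 mol/min

Conversion of U: U consumed = 0.235 × 601.7 = 141.4 mol/min = 1ξ₁ + 2ξ₂.
Selectivity: 2ξ₁ / (1ξ₂) = 4.78 → ξ₁ = 2.39 ξ₂.
Substitute: (1·2.39 + 2) ξ₂ = 141.4 → ξ₂ = 32.21 mol/min, ξ₁ = 76.98 mol/min.
Outlet amounts (n = n₀ + Σ ν·ξ):
  U: 601.7 − 1(76.98) − 2(32.21) = 460.3
  R: 0 + 2(76.98) = 154
  V: 0 + 1(32.21) = 32.21
  M: 0 + 1(32.21) = 32.21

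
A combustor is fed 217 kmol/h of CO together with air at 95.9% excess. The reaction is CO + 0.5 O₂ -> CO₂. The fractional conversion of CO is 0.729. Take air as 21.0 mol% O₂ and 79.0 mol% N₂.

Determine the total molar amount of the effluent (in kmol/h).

1150 kmol/h

Stoichiometric O₂ = 0.5 × 217 = 108.5 kmol/h; O₂ fed = 108.5 × 1.959 = 212.6 kmol/h.
N₂ fed = 212.6 × 79/21 = 799.6 kmol/h.
Fuel reacted = 0.729 × 217 → ξ = 158.2 kmol/h.
Outlet (n = n₀ + ν ξ):
  CO: 217 − 1(158.2) = 58.81
  O₂: 212.6 − 0.5(158.2) = 133.5
  N₂: 799.6 (inert)
  CO₂: 0 + 1(158.2) = 158.2
Total out = 58.81 + 133.5 + 799.6 + 158.2 = 1150 kmol/h.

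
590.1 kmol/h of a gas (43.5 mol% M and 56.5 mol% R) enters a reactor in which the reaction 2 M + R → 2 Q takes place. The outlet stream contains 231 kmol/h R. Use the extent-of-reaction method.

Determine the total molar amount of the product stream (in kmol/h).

For R: n = n₀ − 1ξ → 231 = 333.4 − 1ξ, giving ξ = 102.4 kmol/h.
Outlet amounts (n = n₀ + ν ξ):
  M: 256.7 − 2(102.4) = 51.88
  R: 333.4 − 1(102.4) = 231
  Q: 0 + 2(102.4) = 204.8
Total out = 51.88 + 231 + 204.8 = 487.7 kmol/h.

488 kmol/h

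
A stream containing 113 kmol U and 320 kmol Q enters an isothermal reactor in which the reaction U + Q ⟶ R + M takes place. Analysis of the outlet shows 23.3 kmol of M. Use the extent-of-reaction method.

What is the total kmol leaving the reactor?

For M: n = n₀ + 1ξ → 23.3 = 0 + 1ξ, giving ξ = 23.3 kmol.
Outlet amounts (n = n₀ + ν ξ):
  U: 113 − 1(23.3) = 89.7
  Q: 320 − 1(23.3) = 296.7
  R: 0 + 1(23.3) = 23.3
  M: 0 + 1(23.3) = 23.3
Total out = 89.7 + 296.7 + 23.3 + 23.3 = 433 kmol.

433 kmol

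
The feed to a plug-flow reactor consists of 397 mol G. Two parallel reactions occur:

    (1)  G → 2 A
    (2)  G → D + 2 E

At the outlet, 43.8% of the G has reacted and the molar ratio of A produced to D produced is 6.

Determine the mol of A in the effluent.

261 mol

Conversion of G: G consumed = 0.438 × 397 = 173.9 mol = 1ξ₁ + 1ξ₂.
Selectivity: 2ξ₁ / (1ξ₂) = 6 → ξ₁ = 3 ξ₂.
Substitute: (1·3 + 1) ξ₂ = 173.9 → ξ₂ = 43.47 mol, ξ₁ = 130.4 mol.
Outlet amounts (n = n₀ + Σ ν·ξ):
  G: 397 − 1(130.4) − 1(43.47) = 223.1
  A: 0 + 2(130.4) = 260.8
  D: 0 + 1(43.47) = 43.47
  E: 0 + 2(43.47) = 86.94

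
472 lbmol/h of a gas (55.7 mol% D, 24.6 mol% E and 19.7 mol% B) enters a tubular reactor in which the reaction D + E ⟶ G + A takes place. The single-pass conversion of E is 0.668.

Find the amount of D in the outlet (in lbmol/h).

185 lbmol/h

E reacted = 0.668 × 116.1 = 77.56 lbmol/h; ν_E = −1, so ξ = 77.56/1 = 77.56 lbmol/h.
Outlet amounts (n = n₀ + ν ξ):
  D: 262.9 − 1(77.56) = 185.3
  E: 116.1 − 1(77.56) = 38.55
  G: 0 + 1(77.56) = 77.56
  A: 0 + 1(77.56) = 77.56
  B: 92.98 (inert)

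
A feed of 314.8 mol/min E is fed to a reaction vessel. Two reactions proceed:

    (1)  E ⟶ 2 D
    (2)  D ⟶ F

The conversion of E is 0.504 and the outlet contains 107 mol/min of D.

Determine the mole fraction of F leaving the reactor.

0.444

Conversion of E: E consumed = 1ξ₁ = 0.504 × 314.8 → ξ₁ = 158.7 mol/min.
D balance: n_D = 0 + 2ξ₁ − 1ξ₂ = 107 → ξ₂ = (2·158.7 − 107)/1 = 210.3 mol/min.
Outlet amounts (n = n₀ + Σ ν·ξ):
  E: 314.8 − 1(158.7) = 156.1
  D: 0 + 2(158.7) − 1(210.3) = 107
  F: 0 + 1(210.3) = 210.3
Total out = 473.5 mol/min; y_F = 210.3 / 473.5 = 0.4442.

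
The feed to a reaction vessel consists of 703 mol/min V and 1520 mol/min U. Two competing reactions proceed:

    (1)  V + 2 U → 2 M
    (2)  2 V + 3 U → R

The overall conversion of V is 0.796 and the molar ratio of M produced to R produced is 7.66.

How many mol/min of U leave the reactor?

497 mol/min

Conversion of V: V consumed = 0.796 × 703 = 559.6 mol/min = 1ξ₁ + 2ξ₂.
Selectivity: 2ξ₁ / (1ξ₂) = 7.66 → ξ₁ = 3.83 ξ₂.
Substitute: (1·3.83 + 2) ξ₂ = 559.6 → ξ₂ = 95.98 mol/min, ξ₁ = 367.6 mol/min.
Outlet amounts (n = n₀ + Σ ν·ξ):
  V: 703 − 1(367.6) − 2(95.98) = 143.4
  U: 1520 − 2(367.6) − 3(95.98) = 496.8
  M: 0 + 2(367.6) = 735.2
  R: 0 + 1(95.98) = 95.98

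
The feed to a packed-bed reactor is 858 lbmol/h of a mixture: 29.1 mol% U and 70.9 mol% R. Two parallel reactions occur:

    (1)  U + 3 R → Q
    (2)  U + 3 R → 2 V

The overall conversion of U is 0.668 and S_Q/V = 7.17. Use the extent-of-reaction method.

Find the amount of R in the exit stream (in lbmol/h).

108 lbmol/h

Conversion of U: U consumed = 0.668 × 249.7 = 166.8 lbmol/h = 1ξ₁ + 1ξ₂.
Selectivity: 1ξ₁ / (2ξ₂) = 7.17 → ξ₁ = 14.34 ξ₂.
Substitute: (1·14.34 + 1) ξ₂ = 166.8 → ξ₂ = 10.87 lbmol/h, ξ₁ = 155.9 lbmol/h.
Outlet amounts (n = n₀ + Σ ν·ξ):
  U: 249.7 − 1(155.9) − 1(10.87) = 82.89
  R: 608.3 − 3(155.9) − 3(10.87) = 108
  Q: 0 + 1(155.9) = 155.9
  V: 0 + 2(10.87) = 21.75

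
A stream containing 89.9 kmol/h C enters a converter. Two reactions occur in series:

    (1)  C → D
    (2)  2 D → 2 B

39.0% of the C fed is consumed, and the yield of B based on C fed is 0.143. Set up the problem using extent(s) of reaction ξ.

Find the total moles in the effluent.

89.9 kmol/h

Conversion of C: C consumed = 1ξ₁ = 0.39 × 89.9 → ξ₁ = 35.06 kmol/h.
Yield of B: 2ξ₂ / 89.9 = 0.143 → ξ₂ = 6.428 kmol/h.
Outlet amounts (n = n₀ + Σ ν·ξ):
  C: 89.9 − 1(35.06) = 54.84
  D: 0 + 1(35.06) − 2(6.428) = 22.21
  B: 0 + 2(6.428) = 12.86
Total out = 54.84 + 22.21 + 12.86 = 89.9 kmol/h.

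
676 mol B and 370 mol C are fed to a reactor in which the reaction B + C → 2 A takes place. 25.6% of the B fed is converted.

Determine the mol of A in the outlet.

346 mol

B reacted = 0.256 × 676 = 173.1 mol; ν_B = −1, so ξ = 173.1/1 = 173.1 mol.
Outlet amounts (n = n₀ + ν ξ):
  B: 676 − 1(173.1) = 502.9
  C: 370 − 1(173.1) = 196.9
  A: 0 + 2(173.1) = 346.1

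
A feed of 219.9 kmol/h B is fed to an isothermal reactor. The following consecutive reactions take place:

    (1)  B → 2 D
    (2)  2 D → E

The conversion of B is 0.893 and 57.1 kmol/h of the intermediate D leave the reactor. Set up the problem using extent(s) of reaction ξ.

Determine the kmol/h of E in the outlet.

168 kmol/h

Conversion of B: B consumed = 1ξ₁ = 0.893 × 219.9 → ξ₁ = 196.4 kmol/h.
D balance: n_D = 0 + 2ξ₁ − 2ξ₂ = 57.1 → ξ₂ = (2·196.4 − 57.1)/2 = 167.8 kmol/h.
Outlet amounts (n = n₀ + Σ ν·ξ):
  B: 219.9 − 1(196.4) = 23.53
  D: 0 + 2(196.4) − 2(167.8) = 57.1
  E: 0 + 1(167.8) = 167.8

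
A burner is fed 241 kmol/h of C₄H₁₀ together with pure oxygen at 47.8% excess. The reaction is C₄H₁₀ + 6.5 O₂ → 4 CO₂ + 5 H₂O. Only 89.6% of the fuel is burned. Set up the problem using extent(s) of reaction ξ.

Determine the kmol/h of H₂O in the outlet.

1080 kmol/h

Stoichiometric O₂ = 6.5 × 241 = 1566 kmol/h; O₂ fed = 1566 × 1.478 = 2315 kmol/h.
Fuel reacted = 0.896 × 241 → ξ = 215.9 kmol/h.
Outlet (n = n₀ + ν ξ):
  C₄H₁₀: 241 − 1(215.9) = 25.06
  O₂: 2315 − 6.5(215.9) = 911.7
  CO₂: 0 + 4(215.9) = 863.7
  H₂O: 0 + 5(215.9) = 1080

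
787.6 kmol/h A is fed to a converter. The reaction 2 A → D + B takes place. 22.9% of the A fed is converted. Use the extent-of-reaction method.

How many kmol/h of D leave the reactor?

A reacted = 0.229 × 787.6 = 180.4 kmol/h; ν_A = −2, so ξ = 180.4/2 = 90.18 kmol/h.
Outlet amounts (n = n₀ + ν ξ):
  A: 787.6 − 2(90.18) = 607.2
  D: 0 + 1(90.18) = 90.18
  B: 0 + 1(90.18) = 90.18

90.2 kmol/h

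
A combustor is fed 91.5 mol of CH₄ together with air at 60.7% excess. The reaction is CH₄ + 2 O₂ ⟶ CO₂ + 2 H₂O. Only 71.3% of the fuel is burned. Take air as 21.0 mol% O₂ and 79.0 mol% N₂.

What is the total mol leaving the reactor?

Stoichiometric O₂ = 2 × 91.5 = 183 mol; O₂ fed = 183 × 1.607 = 294.1 mol.
N₂ fed = 294.1 × 79/21 = 1106 mol.
Fuel reacted = 0.713 × 91.5 → ξ = 65.24 mol.
Outlet (n = n₀ + ν ξ):
  CH₄: 91.5 − 1(65.24) = 26.26
  O₂: 294.1 − 2(65.24) = 163.6
  N₂: 1106 (inert)
  CO₂: 0 + 1(65.24) = 65.24
  H₂O: 0 + 2(65.24) = 130.5
Total out = 26.26 + 163.6 + 1106 + 65.24 + 130.5 = 1492 mol.

1490 mol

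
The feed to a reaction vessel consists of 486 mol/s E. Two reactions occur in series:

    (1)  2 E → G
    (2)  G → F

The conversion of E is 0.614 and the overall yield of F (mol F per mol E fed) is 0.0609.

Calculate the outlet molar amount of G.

Conversion of E: E consumed = 2ξ₁ = 0.614 × 486 → ξ₁ = 149.2 mol/s.
Yield of F: 1ξ₂ / 486 = 0.0609 → ξ₂ = 29.6 mol/s.
Outlet amounts (n = n₀ + Σ ν·ξ):
  E: 486 − 2(149.2) = 187.6
  G: 0 + 1(149.2) − 1(29.6) = 119.6
  F: 0 + 1(29.6) = 29.6

120 mol/s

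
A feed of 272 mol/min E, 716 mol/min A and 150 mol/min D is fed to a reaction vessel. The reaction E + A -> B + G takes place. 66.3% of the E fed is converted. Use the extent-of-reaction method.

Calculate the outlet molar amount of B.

E reacted = 0.663 × 272 = 180.3 mol/min; ν_E = −1, so ξ = 180.3/1 = 180.3 mol/min.
Outlet amounts (n = n₀ + ν ξ):
  E: 272 − 1(180.3) = 91.66
  A: 716 − 1(180.3) = 535.7
  B: 0 + 1(180.3) = 180.3
  G: 0 + 1(180.3) = 180.3
  D: 150 (inert)

180 mol/min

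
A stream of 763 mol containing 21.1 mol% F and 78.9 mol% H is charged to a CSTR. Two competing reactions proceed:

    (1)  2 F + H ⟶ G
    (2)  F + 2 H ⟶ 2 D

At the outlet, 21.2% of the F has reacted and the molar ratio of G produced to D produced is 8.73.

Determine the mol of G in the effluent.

Conversion of F: F consumed = 0.212 × 161 = 34.13 mol = 2ξ₁ + 1ξ₂.
Selectivity: 1ξ₁ / (2ξ₂) = 8.73 → ξ₁ = 17.46 ξ₂.
Substitute: (2·17.46 + 1) ξ₂ = 34.13 → ξ₂ = 0.9502 mol, ξ₁ = 16.59 mol.
Outlet amounts (n = n₀ + Σ ν·ξ):
  F: 161 − 2(16.59) − 1(0.9502) = 126.9
  H: 602 − 1(16.59) − 2(0.9502) = 583.5
  G: 0 + 1(16.59) = 16.59
  D: 0 + 2(0.9502) = 1.9

16.6 mol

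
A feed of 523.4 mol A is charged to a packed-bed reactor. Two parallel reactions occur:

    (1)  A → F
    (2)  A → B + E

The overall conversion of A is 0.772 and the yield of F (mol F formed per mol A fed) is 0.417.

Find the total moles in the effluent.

Yield of F: 1ξ₁ / 523.4 = 0.417 → ξ₁ = 218.3 mol.
Conversion of A: 1ξ₁ + 1ξ₂ = 0.772 × 523.4 = 404.1 → ξ₂ = 185.8 mol.
Outlet amounts (n = n₀ + Σ ν·ξ):
  A: 523.4 − 1(218.3) − 1(185.8) = 119.3
  F: 0 + 1(218.3) = 218.3
  B: 0 + 1(185.8) = 185.8
  E: 0 + 1(185.8) = 185.8
Total out = 119.3 + 218.3 + 185.8 + 185.8 = 709.2 mol.

709 mol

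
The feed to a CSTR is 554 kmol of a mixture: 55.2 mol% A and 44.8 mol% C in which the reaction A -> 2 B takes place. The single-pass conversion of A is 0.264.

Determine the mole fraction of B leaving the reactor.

0.254

A reacted = 0.264 × 305.8 = 80.73 kmol; ν_A = −1, so ξ = 80.73/1 = 80.73 kmol.
Outlet amounts (n = n₀ + ν ξ):
  A: 305.8 − 1(80.73) = 225.1
  B: 0 + 2(80.73) = 161.5
  C: 248.2 (inert)
Total out = 634.7 kmol; y_B = 161.5 / 634.7 = 0.2544.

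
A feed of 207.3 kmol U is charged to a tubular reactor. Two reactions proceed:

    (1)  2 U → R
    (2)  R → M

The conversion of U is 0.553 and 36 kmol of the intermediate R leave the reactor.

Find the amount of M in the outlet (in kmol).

Conversion of U: U consumed = 2ξ₁ = 0.553 × 207.3 → ξ₁ = 57.32 kmol.
R balance: n_R = 0 + 1ξ₁ − 1ξ₂ = 36 → ξ₂ = (1·57.32 − 36)/1 = 21.32 kmol.
Outlet amounts (n = n₀ + Σ ν·ξ):
  U: 207.3 − 2(57.32) = 92.66
  R: 0 + 1(57.32) − 1(21.32) = 36
  M: 0 + 1(21.32) = 21.32

21.3 kmol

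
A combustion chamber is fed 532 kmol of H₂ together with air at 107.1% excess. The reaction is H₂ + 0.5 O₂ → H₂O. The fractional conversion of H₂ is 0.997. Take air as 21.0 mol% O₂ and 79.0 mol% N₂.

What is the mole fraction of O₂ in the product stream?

0.0989

Stoichiometric O₂ = 0.5 × 532 = 266 kmol; O₂ fed = 266 × 2.071 = 550.9 kmol.
N₂ fed = 550.9 × 79/21 = 2072 kmol.
Fuel reacted = 0.997 × 532 → ξ = 530.4 kmol.
Outlet (n = n₀ + ν ξ):
  H₂: 532 − 1(530.4) = 1.596
  O₂: 550.9 − 0.5(530.4) = 285.7
  N₂: 2072 (inert)
  H₂O: 0 + 1(530.4) = 530.4
Total out = 2890 kmol; y_O₂ = 285.7 / 2890 = 0.09885.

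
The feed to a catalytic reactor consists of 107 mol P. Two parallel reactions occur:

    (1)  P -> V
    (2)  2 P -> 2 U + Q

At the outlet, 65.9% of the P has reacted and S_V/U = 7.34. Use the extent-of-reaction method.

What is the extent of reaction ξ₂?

ξ₂ = 4.23 mol

Conversion of P: P consumed = 0.659 × 107 = 70.51 mol = 1ξ₁ + 2ξ₂.
Selectivity: 1ξ₁ / (2ξ₂) = 7.34 → ξ₁ = 14.68 ξ₂.
Substitute: (1·14.68 + 2) ξ₂ = 70.51 → ξ₂ = 4.227 mol, ξ₁ = 62.06 mol.
Outlet amounts (n = n₀ + Σ ν·ξ):
  P: 107 − 1(62.06) − 2(4.227) = 36.49
  V: 0 + 1(62.06) = 62.06
  U: 0 + 2(4.227) = 8.455
  Q: 0 + 1(4.227) = 4.227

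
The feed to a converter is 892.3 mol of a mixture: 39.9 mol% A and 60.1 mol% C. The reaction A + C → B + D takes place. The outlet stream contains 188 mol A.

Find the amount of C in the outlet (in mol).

For A: n = n₀ − 1ξ → 188 = 356 − 1ξ, giving ξ = 168 mol.
Outlet amounts (n = n₀ + ν ξ):
  A: 356 − 1(168) = 188
  C: 536.3 − 1(168) = 368.2
  B: 0 + 1(168) = 168
  D: 0 + 1(168) = 168

368 mol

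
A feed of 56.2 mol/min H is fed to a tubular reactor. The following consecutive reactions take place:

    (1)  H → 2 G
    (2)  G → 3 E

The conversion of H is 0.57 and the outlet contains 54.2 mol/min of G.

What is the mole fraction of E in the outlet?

Conversion of H: H consumed = 1ξ₁ = 0.57 × 56.2 → ξ₁ = 32.03 mol/min.
G balance: n_G = 0 + 2ξ₁ − 1ξ₂ = 54.2 → ξ₂ = (2·32.03 − 54.2)/1 = 9.868 mol/min.
Outlet amounts (n = n₀ + Σ ν·ξ):
  H: 56.2 − 1(32.03) = 24.17
  G: 0 + 2(32.03) − 1(9.868) = 54.2
  E: 0 + 3(9.868) = 29.6
Total out = 108 mol/min; y_E = 29.6 / 108 = 0.2742.

0.274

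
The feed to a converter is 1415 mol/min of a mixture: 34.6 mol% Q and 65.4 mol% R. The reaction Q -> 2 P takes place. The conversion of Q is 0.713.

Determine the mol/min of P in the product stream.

698 mol/min

Q reacted = 0.713 × 489.6 = 349.1 mol/min; ν_Q = −1, so ξ = 349.1/1 = 349.1 mol/min.
Outlet amounts (n = n₀ + ν ξ):
  Q: 489.6 − 1(349.1) = 140.5
  P: 0 + 2(349.1) = 698.2
  R: 925.4 (inert)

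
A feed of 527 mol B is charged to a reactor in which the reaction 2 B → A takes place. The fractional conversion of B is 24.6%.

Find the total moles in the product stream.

462 mol

B reacted = 0.246 × 527 = 129.6 mol; ν_B = −2, so ξ = 129.6/2 = 64.82 mol.
Outlet amounts (n = n₀ + ν ξ):
  B: 527 − 2(64.82) = 397.4
  A: 0 + 1(64.82) = 64.82
Total out = 397.4 + 64.82 = 462.2 mol.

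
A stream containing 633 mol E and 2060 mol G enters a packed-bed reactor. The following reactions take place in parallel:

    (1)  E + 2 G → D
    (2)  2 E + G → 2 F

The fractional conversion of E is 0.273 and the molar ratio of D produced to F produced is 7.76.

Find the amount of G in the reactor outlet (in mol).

Conversion of E: E consumed = 0.273 × 633 = 172.8 mol = 1ξ₁ + 2ξ₂.
Selectivity: 1ξ₁ / (2ξ₂) = 7.76 → ξ₁ = 15.52 ξ₂.
Substitute: (1·15.52 + 2) ξ₂ = 172.8 → ξ₂ = 9.864 mol, ξ₁ = 153.1 mol.
Outlet amounts (n = n₀ + Σ ν·ξ):
  E: 633 − 1(153.1) − 2(9.864) = 460.2
  G: 2060 − 2(153.1) − 1(9.864) = 1744
  D: 0 + 1(153.1) = 153.1
  F: 0 + 2(9.864) = 19.73

1740 mol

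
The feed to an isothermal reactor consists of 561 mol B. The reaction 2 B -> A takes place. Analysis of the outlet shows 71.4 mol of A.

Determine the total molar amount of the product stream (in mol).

490 mol

For A: n = n₀ + 1ξ → 71.4 = 0 + 1ξ, giving ξ = 71.4 mol.
Outlet amounts (n = n₀ + ν ξ):
  B: 561 − 2(71.4) = 418.2
  A: 0 + 1(71.4) = 71.4
Total out = 418.2 + 71.4 = 489.6 mol.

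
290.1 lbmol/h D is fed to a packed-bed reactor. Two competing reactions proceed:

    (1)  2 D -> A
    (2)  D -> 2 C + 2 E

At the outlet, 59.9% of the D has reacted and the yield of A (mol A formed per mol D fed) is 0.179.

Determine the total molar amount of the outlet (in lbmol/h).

448 lbmol/h

Yield of A: 1ξ₁ / 290.1 = 0.179 → ξ₁ = 51.93 lbmol/h.
Conversion of D: 2ξ₁ + 1ξ₂ = 0.599 × 290.1 = 173.8 → ξ₂ = 69.91 lbmol/h.
Outlet amounts (n = n₀ + Σ ν·ξ):
  D: 290.1 − 2(51.93) − 1(69.91) = 116.3
  A: 0 + 1(51.93) = 51.93
  C: 0 + 2(69.91) = 139.8
  E: 0 + 2(69.91) = 139.8
Total out = 116.3 + 51.93 + 139.8 + 139.8 = 447.9 lbmol/h.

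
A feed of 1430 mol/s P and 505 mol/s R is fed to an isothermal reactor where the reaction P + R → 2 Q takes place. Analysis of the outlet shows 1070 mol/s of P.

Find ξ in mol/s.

For P: n = n₀ − 1ξ → 1070 = 1430 − 1ξ, giving ξ = 360 mol/s.
Outlet amounts (n = n₀ + ν ξ):
  P: 1430 − 1(360) = 1070
  R: 505 − 1(360) = 145
  Q: 0 + 2(360) = 720

ξ = 360 mol/s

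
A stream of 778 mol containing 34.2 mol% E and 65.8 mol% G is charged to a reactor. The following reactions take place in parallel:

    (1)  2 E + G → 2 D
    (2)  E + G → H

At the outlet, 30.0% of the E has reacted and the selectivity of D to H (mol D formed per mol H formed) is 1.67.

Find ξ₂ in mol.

Conversion of E: E consumed = 0.3 × 266.1 = 79.82 mol = 2ξ₁ + 1ξ₂.
Selectivity: 2ξ₁ / (1ξ₂) = 1.67 → ξ₁ = 0.835 ξ₂.
Substitute: (2·0.835 + 1) ξ₂ = 79.82 → ξ₂ = 29.9 mol, ξ₁ = 24.96 mol.
Outlet amounts (n = n₀ + Σ ν·ξ):
  E: 266.1 − 2(24.96) − 1(29.9) = 186.3
  G: 511.9 − 1(24.96) − 1(29.9) = 457.1
  D: 0 + 2(24.96) = 49.93
  H: 0 + 1(29.9) = 29.9

ξ₂ = 29.9 mol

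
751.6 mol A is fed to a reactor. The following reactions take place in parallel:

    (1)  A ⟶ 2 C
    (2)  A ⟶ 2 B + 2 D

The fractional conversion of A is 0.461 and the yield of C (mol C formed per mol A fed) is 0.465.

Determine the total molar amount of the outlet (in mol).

1440 mol

Yield of C: 2ξ₁ / 751.6 = 0.465 → ξ₁ = 174.7 mol.
Conversion of A: 1ξ₁ + 1ξ₂ = 0.461 × 751.6 = 346.5 → ξ₂ = 171.7 mol.
Outlet amounts (n = n₀ + Σ ν·ξ):
  A: 751.6 − 1(174.7) − 1(171.7) = 405.1
  C: 0 + 2(174.7) = 349.5
  B: 0 + 2(171.7) = 343.5
  D: 0 + 2(171.7) = 343.5
Total out = 405.1 + 349.5 + 343.5 + 343.5 = 1442 mol.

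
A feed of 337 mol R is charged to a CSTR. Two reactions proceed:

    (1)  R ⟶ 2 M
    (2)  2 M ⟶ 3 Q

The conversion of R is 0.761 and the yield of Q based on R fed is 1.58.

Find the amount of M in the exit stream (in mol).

158 mol

Conversion of R: R consumed = 1ξ₁ = 0.761 × 337 → ξ₁ = 256.5 mol.
Yield of Q: 3ξ₂ / 337 = 1.58 → ξ₂ = 177.5 mol.
Outlet amounts (n = n₀ + Σ ν·ξ):
  R: 337 − 1(256.5) = 80.54
  M: 0 + 2(256.5) − 2(177.5) = 157.9
  Q: 0 + 3(177.5) = 532.5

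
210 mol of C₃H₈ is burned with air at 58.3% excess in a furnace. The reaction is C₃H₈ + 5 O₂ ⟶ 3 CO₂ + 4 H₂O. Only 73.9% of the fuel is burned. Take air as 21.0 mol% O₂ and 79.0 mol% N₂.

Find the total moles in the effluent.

Stoichiometric O₂ = 5 × 210 = 1050 mol; O₂ fed = 1050 × 1.583 = 1662 mol.
N₂ fed = 1662 × 79/21 = 6253 mol.
Fuel reacted = 0.739 × 210 → ξ = 155.2 mol.
Outlet (n = n₀ + ν ξ):
  C₃H₈: 210 − 1(155.2) = 54.81
  O₂: 1662 − 5(155.2) = 886.2
  N₂: 6253 (inert)
  CO₂: 0 + 3(155.2) = 465.6
  H₂O: 0 + 4(155.2) = 620.8
Total out = 54.81 + 886.2 + 6253 + 465.6 + 620.8 = 8280 mol.

8280 mol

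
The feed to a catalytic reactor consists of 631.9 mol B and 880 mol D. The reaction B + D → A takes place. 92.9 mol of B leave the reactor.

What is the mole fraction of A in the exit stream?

For B: n = n₀ − 1ξ → 92.9 = 631.9 − 1ξ, giving ξ = 539 mol.
Outlet amounts (n = n₀ + ν ξ):
  B: 631.9 − 1(539) = 92.9
  D: 880 − 1(539) = 341
  A: 0 + 1(539) = 539
Total out = 972.9 mol; y_A = 539 / 972.9 = 0.554.

0.554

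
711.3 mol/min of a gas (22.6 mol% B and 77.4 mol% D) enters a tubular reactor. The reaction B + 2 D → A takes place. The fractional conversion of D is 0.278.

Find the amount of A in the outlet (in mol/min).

76.5 mol/min

D reacted = 0.278 × 550.5 = 153.1 mol/min; ν_D = −2, so ξ = 153.1/2 = 76.53 mol/min.
Outlet amounts (n = n₀ + ν ξ):
  B: 160.8 − 1(76.53) = 84.23
  D: 550.5 − 2(76.53) = 397.5
  A: 0 + 1(76.53) = 76.53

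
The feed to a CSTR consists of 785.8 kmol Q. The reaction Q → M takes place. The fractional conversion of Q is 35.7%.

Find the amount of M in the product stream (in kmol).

281 kmol

Q reacted = 0.357 × 785.8 = 280.5 kmol; ν_Q = −1, so ξ = 280.5/1 = 280.5 kmol.
Outlet amounts (n = n₀ + ν ξ):
  Q: 785.8 − 1(280.5) = 505.3
  M: 0 + 1(280.5) = 280.5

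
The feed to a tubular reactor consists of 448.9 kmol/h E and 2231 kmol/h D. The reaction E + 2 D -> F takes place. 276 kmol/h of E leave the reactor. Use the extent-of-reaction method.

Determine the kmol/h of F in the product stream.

For E: n = n₀ − 1ξ → 276 = 448.9 − 1ξ, giving ξ = 172.9 kmol/h.
Outlet amounts (n = n₀ + ν ξ):
  E: 448.9 − 1(172.9) = 276
  D: 2231 − 2(172.9) = 1885
  F: 0 + 1(172.9) = 172.9

173 kmol/h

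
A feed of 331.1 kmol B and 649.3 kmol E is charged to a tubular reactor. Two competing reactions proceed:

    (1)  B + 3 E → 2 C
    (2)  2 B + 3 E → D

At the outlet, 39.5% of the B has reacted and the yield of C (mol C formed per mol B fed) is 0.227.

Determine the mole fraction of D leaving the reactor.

0.0648

Yield of C: 2ξ₁ / 331.1 = 0.227 → ξ₁ = 37.58 kmol.
Conversion of B: 1ξ₁ + 2ξ₂ = 0.395 × 331.1 = 130.8 → ξ₂ = 46.6 kmol.
Outlet amounts (n = n₀ + Σ ν·ξ):
  B: 331.1 − 1(37.58) − 2(46.6) = 200.3
  E: 649.3 − 3(37.58) − 3(46.6) = 396.8
  C: 0 + 2(37.58) = 75.16
  D: 0 + 1(46.6) = 46.6
Total out = 718.8 kmol; y_D = 46.6 / 718.8 = 0.06483.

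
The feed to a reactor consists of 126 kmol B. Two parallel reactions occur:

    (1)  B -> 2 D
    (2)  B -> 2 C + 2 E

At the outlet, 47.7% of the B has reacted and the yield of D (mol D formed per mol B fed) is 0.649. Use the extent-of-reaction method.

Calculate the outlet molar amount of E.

38.4 kmol

Yield of D: 2ξ₁ / 126 = 0.649 → ξ₁ = 40.89 kmol.
Conversion of B: 1ξ₁ + 1ξ₂ = 0.477 × 126 = 60.1 → ξ₂ = 19.21 kmol.
Outlet amounts (n = n₀ + Σ ν·ξ):
  B: 126 − 1(40.89) − 1(19.21) = 65.9
  D: 0 + 2(40.89) = 81.77
  C: 0 + 2(19.21) = 38.43
  E: 0 + 2(19.21) = 38.43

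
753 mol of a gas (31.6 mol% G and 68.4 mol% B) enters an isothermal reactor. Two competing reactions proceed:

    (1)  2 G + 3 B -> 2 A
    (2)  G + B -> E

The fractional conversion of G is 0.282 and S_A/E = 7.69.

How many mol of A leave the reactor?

59.4 mol

Conversion of G: G consumed = 0.282 × 237.9 = 67.1 mol = 2ξ₁ + 1ξ₂.
Selectivity: 2ξ₁ / (1ξ₂) = 7.69 → ξ₁ = 3.845 ξ₂.
Substitute: (2·3.845 + 1) ξ₂ = 67.1 → ξ₂ = 7.722 mol, ξ₁ = 29.69 mol.
Outlet amounts (n = n₀ + Σ ν·ξ):
  G: 237.9 − 2(29.69) − 1(7.722) = 170.8
  B: 515.1 − 3(29.69) − 1(7.722) = 418.3
  A: 0 + 2(29.69) = 59.38
  E: 0 + 1(7.722) = 7.722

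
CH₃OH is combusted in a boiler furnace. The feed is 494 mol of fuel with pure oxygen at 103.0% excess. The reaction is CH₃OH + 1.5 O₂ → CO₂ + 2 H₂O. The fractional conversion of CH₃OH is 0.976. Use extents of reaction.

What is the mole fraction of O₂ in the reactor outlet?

0.349

Stoichiometric O₂ = 1.5 × 494 = 741 mol; O₂ fed = 741 × 2.030 = 1504 mol.
Fuel reacted = 0.976 × 494 → ξ = 482.1 mol.
Outlet (n = n₀ + ν ξ):
  CH₃OH: 494 − 1(482.1) = 11.86
  O₂: 1504 − 1.5(482.1) = 781
  CO₂: 0 + 1(482.1) = 482.1
  H₂O: 0 + 2(482.1) = 964.3
Total out = 2239 mol; y_O₂ = 781 / 2239 = 0.3488.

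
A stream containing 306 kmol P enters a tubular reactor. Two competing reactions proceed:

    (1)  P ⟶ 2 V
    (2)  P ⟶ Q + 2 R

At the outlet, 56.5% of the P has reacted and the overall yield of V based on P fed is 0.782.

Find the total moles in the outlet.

532 kmol

Yield of V: 2ξ₁ / 306 = 0.782 → ξ₁ = 119.6 kmol.
Conversion of P: 1ξ₁ + 1ξ₂ = 0.565 × 306 = 172.9 → ξ₂ = 53.24 kmol.
Outlet amounts (n = n₀ + Σ ν·ξ):
  P: 306 − 1(119.6) − 1(53.24) = 133.1
  V: 0 + 2(119.6) = 239.3
  Q: 0 + 1(53.24) = 53.24
  R: 0 + 2(53.24) = 106.5
Total out = 133.1 + 239.3 + 53.24 + 106.5 = 532.1 kmol.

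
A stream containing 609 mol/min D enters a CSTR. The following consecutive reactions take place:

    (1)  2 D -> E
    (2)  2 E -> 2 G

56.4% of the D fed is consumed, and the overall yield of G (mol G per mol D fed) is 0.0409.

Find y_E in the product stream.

Conversion of D: D consumed = 2ξ₁ = 0.564 × 609 → ξ₁ = 171.7 mol/min.
Yield of G: 2ξ₂ / 609 = 0.0409 → ξ₂ = 12.45 mol/min.
Outlet amounts (n = n₀ + Σ ν·ξ):
  D: 609 − 2(171.7) = 265.5
  E: 0 + 1(171.7) − 2(12.45) = 146.8
  G: 0 + 2(12.45) = 24.91
Total out = 437.3 mol/min; y_E = 146.8 / 437.3 = 0.3358.

0.336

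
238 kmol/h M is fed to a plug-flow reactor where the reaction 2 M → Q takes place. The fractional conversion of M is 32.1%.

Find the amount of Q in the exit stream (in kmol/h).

M reacted = 0.321 × 238 = 76.4 kmol/h; ν_M = −2, so ξ = 76.4/2 = 38.2 kmol/h.
Outlet amounts (n = n₀ + ν ξ):
  M: 238 − 2(38.2) = 161.6
  Q: 0 + 1(38.2) = 38.2

38.2 kmol/h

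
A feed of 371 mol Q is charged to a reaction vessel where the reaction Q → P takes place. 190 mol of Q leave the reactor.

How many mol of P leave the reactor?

181 mol

For Q: n = n₀ − 1ξ → 190 = 371 − 1ξ, giving ξ = 181 mol.
Outlet amounts (n = n₀ + ν ξ):
  Q: 371 − 1(181) = 190
  P: 0 + 1(181) = 181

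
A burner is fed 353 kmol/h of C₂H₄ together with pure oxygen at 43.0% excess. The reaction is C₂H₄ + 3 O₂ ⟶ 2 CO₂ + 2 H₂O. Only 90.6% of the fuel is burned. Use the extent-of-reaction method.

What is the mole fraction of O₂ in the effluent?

Stoichiometric O₂ = 3 × 353 = 1059 kmol/h; O₂ fed = 1059 × 1.430 = 1514 kmol/h.
Fuel reacted = 0.906 × 353 → ξ = 319.8 kmol/h.
Outlet (n = n₀ + ν ξ):
  C₂H₄: 353 − 1(319.8) = 33.18
  O₂: 1514 − 3(319.8) = 554.9
  CO₂: 0 + 2(319.8) = 639.6
  H₂O: 0 + 2(319.8) = 639.6
Total out = 1867 kmol/h; y_O₂ = 554.9 / 1867 = 0.2972.

0.297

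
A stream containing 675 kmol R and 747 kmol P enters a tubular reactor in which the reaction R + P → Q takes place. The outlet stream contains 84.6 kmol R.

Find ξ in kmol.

For R: n = n₀ − 1ξ → 84.6 = 675 − 1ξ, giving ξ = 590.4 kmol.
Outlet amounts (n = n₀ + ν ξ):
  R: 675 − 1(590.4) = 84.6
  P: 747 − 1(590.4) = 156.6
  Q: 0 + 1(590.4) = 590.4

ξ = 590 kmol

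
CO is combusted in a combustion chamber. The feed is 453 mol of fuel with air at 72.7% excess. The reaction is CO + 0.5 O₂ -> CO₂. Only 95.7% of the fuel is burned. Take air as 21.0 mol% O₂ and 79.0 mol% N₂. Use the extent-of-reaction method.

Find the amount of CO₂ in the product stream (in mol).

Stoichiometric O₂ = 0.5 × 453 = 226.5 mol; O₂ fed = 226.5 × 1.727 = 391.2 mol.
N₂ fed = 391.2 × 79/21 = 1472 mol.
Fuel reacted = 0.957 × 453 → ξ = 433.5 mol.
Outlet (n = n₀ + ν ξ):
  CO: 453 − 1(433.5) = 19.48
  O₂: 391.2 − 0.5(433.5) = 174.4
  N₂: 1472 (inert)
  CO₂: 0 + 1(433.5) = 433.5

434 mol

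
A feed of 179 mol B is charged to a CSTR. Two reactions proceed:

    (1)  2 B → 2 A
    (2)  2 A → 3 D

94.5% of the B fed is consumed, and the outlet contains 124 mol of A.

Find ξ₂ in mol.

Conversion of B: B consumed = 2ξ₁ = 0.945 × 179 → ξ₁ = 84.58 mol.
A balance: n_A = 0 + 2ξ₁ − 2ξ₂ = 124 → ξ₂ = (2·84.58 − 124)/2 = 22.58 mol.
Outlet amounts (n = n₀ + Σ ν·ξ):
  B: 179 − 2(84.58) = 9.845
  A: 0 + 2(84.58) − 2(22.58) = 124
  D: 0 + 3(22.58) = 67.73

ξ₂ = 22.6 mol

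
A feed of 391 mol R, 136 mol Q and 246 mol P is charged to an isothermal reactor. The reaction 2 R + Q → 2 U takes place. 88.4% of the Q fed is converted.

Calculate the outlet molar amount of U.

240 mol

Q reacted = 0.884 × 136 = 120.2 mol; ν_Q = −1, so ξ = 120.2/1 = 120.2 mol.
Outlet amounts (n = n₀ + ν ξ):
  R: 391 − 2(120.2) = 150.6
  Q: 136 − 1(120.2) = 15.78
  U: 0 + 2(120.2) = 240.4
  P: 246 (inert)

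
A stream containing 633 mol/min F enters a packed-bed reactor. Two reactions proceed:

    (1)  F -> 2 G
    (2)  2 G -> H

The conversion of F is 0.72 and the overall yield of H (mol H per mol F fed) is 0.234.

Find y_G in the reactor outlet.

0.654

Conversion of F: F consumed = 1ξ₁ = 0.72 × 633 → ξ₁ = 455.8 mol/min.
Yield of H: 1ξ₂ / 633 = 0.234 → ξ₂ = 148.1 mol/min.
Outlet amounts (n = n₀ + Σ ν·ξ):
  F: 633 − 1(455.8) = 177.2
  G: 0 + 2(455.8) − 2(148.1) = 615.3
  H: 0 + 1(148.1) = 148.1
Total out = 940.6 mol/min; y_G = 615.3 / 940.6 = 0.6541.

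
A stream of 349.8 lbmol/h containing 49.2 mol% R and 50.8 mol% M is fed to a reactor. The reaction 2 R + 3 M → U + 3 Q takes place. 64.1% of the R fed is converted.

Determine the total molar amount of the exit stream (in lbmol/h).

295 lbmol/h

R reacted = 0.641 × 172.1 = 110.3 lbmol/h; ν_R = −2, so ξ = 110.3/2 = 55.16 lbmol/h.
Outlet amounts (n = n₀ + ν ξ):
  R: 172.1 − 2(55.16) = 61.78
  M: 177.7 − 3(55.16) = 12.22
  U: 0 + 1(55.16) = 55.16
  Q: 0 + 3(55.16) = 165.5
Total out = 61.78 + 12.22 + 55.16 + 165.5 = 294.6 lbmol/h.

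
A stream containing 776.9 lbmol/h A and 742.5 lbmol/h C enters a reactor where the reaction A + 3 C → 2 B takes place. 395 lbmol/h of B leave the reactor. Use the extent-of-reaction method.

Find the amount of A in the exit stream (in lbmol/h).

579 lbmol/h

For B: n = n₀ + 2ξ → 395 = 0 + 2ξ, giving ξ = 197.5 lbmol/h.
Outlet amounts (n = n₀ + ν ξ):
  A: 776.9 − 1(197.5) = 579.4
  C: 742.5 − 3(197.5) = 150
  B: 0 + 2(197.5) = 395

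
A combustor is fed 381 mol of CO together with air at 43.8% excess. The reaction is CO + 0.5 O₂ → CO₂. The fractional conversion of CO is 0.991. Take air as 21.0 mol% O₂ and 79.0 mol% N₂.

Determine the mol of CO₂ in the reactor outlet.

378 mol

Stoichiometric O₂ = 0.5 × 381 = 190.5 mol; O₂ fed = 190.5 × 1.438 = 273.9 mol.
N₂ fed = 273.9 × 79/21 = 1031 mol.
Fuel reacted = 0.991 × 381 → ξ = 377.6 mol.
Outlet (n = n₀ + ν ξ):
  CO: 381 − 1(377.6) = 3.429
  O₂: 273.9 − 0.5(377.6) = 85.15
  N₂: 1031 (inert)
  CO₂: 0 + 1(377.6) = 377.6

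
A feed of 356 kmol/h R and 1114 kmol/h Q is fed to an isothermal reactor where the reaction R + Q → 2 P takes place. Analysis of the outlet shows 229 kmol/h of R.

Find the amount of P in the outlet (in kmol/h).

For R: n = n₀ − 1ξ → 229 = 356 − 1ξ, giving ξ = 127 kmol/h.
Outlet amounts (n = n₀ + ν ξ):
  R: 356 − 1(127) = 229
  Q: 1114 − 1(127) = 987
  P: 0 + 2(127) = 254

254 kmol/h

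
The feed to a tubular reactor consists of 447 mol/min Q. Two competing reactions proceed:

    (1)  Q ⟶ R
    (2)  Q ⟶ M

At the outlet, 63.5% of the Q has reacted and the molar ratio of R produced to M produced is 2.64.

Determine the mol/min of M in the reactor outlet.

78 mol/min

Conversion of Q: Q consumed = 0.635 × 447 = 283.8 mol/min = 1ξ₁ + 1ξ₂.
Selectivity: 1ξ₁ / (1ξ₂) = 2.64 → ξ₁ = 2.64 ξ₂.
Substitute: (1·2.64 + 1) ξ₂ = 283.8 → ξ₂ = 77.98 mol/min, ξ₁ = 205.9 mol/min.
Outlet amounts (n = n₀ + Σ ν·ξ):
  Q: 447 − 1(205.9) − 1(77.98) = 163.2
  R: 0 + 1(205.9) = 205.9
  M: 0 + 1(77.98) = 77.98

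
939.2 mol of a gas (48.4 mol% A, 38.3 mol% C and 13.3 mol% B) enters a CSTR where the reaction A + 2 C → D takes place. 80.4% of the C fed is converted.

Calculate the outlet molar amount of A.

310 mol

C reacted = 0.804 × 359.7 = 289.2 mol; ν_C = −2, so ξ = 289.2/2 = 144.6 mol.
Outlet amounts (n = n₀ + ν ξ):
  A: 454.6 − 1(144.6) = 310
  C: 359.7 − 2(144.6) = 70.5
  D: 0 + 1(144.6) = 144.6
  B: 124.9 (inert)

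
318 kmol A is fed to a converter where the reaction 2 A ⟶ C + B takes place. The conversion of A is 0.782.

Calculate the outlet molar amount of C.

124 kmol

A reacted = 0.782 × 318 = 248.7 kmol; ν_A = −2, so ξ = 248.7/2 = 124.3 kmol.
Outlet amounts (n = n₀ + ν ξ):
  A: 318 − 2(124.3) = 69.32
  C: 0 + 1(124.3) = 124.3
  B: 0 + 1(124.3) = 124.3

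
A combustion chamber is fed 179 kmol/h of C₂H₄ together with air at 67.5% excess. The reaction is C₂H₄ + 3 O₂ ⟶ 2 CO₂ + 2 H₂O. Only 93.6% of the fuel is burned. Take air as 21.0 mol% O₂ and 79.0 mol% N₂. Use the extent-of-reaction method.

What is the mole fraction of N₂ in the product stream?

0.758

Stoichiometric O₂ = 3 × 179 = 537 kmol/h; O₂ fed = 537 × 1.675 = 899.5 kmol/h.
N₂ fed = 899.5 × 79/21 = 3384 kmol/h.
Fuel reacted = 0.936 × 179 → ξ = 167.5 kmol/h.
Outlet (n = n₀ + ν ξ):
  C₂H₄: 179 − 1(167.5) = 11.46
  O₂: 899.5 − 3(167.5) = 396.8
  N₂: 3384 (inert)
  CO₂: 0 + 2(167.5) = 335.1
  H₂O: 0 + 2(167.5) = 335.1
Total out = 4462 kmol/h; y_N₂ = 3384 / 4462 = 0.7583.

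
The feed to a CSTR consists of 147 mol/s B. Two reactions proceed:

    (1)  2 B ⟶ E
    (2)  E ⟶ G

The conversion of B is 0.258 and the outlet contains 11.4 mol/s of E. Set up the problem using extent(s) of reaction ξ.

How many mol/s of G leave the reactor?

7.56 mol/s

Conversion of B: B consumed = 2ξ₁ = 0.258 × 147 → ξ₁ = 18.96 mol/s.
E balance: n_E = 0 + 1ξ₁ − 1ξ₂ = 11.4 → ξ₂ = (1·18.96 − 11.4)/1 = 7.563 mol/s.
Outlet amounts (n = n₀ + Σ ν·ξ):
  B: 147 − 2(18.96) = 109.1
  E: 0 + 1(18.96) − 1(7.563) = 11.4
  G: 0 + 1(7.563) = 7.563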